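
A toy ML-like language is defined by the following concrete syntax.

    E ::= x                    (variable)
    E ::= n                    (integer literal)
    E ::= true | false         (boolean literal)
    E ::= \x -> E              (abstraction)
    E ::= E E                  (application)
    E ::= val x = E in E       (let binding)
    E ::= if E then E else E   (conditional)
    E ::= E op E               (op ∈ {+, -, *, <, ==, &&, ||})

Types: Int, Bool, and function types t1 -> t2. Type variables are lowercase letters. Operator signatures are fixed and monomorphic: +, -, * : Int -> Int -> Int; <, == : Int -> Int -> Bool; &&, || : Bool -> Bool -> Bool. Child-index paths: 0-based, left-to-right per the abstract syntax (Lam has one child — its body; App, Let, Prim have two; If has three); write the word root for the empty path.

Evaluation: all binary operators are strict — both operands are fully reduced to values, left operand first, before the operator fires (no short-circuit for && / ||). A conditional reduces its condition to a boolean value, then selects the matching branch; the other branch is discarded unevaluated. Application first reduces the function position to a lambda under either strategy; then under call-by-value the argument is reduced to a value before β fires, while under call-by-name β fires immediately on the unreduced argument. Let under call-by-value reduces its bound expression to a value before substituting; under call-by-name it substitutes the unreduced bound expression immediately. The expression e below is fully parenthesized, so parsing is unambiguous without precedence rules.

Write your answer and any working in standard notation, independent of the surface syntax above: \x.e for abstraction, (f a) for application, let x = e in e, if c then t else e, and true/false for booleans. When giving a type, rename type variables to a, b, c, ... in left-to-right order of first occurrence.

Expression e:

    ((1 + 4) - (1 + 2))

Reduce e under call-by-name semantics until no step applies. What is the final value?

Answer: 2

Trace:
step 0: ((1 + 4) - (1 + 2))
step 1: [delta@0] (5 - (1 + 2))
step 2: [delta@1] (5 - 3)
step 3: [delta@root] 2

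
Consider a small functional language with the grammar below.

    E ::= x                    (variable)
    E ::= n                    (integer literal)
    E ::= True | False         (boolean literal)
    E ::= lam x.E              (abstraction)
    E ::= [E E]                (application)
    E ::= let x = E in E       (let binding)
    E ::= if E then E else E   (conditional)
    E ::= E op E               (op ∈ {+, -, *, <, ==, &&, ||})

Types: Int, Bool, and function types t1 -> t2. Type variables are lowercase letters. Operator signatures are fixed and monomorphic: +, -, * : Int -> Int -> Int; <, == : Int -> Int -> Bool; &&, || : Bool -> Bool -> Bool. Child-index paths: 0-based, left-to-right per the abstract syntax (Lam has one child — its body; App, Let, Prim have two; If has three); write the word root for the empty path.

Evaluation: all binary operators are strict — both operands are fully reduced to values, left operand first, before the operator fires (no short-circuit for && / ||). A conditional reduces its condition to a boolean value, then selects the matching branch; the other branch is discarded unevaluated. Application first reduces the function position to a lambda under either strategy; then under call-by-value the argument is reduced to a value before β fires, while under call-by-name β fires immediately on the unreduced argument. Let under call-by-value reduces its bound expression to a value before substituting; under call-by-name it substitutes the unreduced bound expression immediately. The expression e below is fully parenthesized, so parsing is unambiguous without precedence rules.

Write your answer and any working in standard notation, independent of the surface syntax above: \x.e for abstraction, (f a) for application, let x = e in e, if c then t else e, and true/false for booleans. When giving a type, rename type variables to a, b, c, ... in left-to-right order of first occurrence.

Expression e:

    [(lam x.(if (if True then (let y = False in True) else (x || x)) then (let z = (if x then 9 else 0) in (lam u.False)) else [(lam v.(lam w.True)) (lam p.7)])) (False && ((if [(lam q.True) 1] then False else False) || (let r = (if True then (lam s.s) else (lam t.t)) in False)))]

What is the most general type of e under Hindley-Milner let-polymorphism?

Answer: a -> Bool

Trace:
  unify Bool ~ Bool
let y : Bool
x : a
  unify a ~ Bool
x : Bool
  unify Bool ~ Bool
  unify Bool ~ Bool
  unify Bool ~ Bool
x : Bool
  unify Bool ~ Bool
  unify Int ~ Int
let z : Int
\u._ : b -> Bool
\w._ : d -> Bool
\v._ : c -> d -> Bool
\p._ : e -> Int
  unify c -> d -> Bool ~ (e -> Int) -> f
  unify c ~ e -> Int
  unify d -> Bool ~ f
_ _ : d -> Bool
  unify b -> Bool ~ d -> Bool
  unify b ~ d
  unify Bool ~ Bool
\x._ : Bool -> d -> Bool
  unify Bool ~ Bool
\q._ : g -> Bool
  unify g -> Bool ~ Int -> h
  unify g ~ Int
  unify Bool ~ h
_ _ : Bool
  unify Bool ~ Bool
  unify Bool ~ Bool
  unify Bool ~ Bool
  unify Bool ~ Bool
s : i
\s._ : i -> i
t : j
\t._ : j -> j
  unify i -> i ~ j -> j
  unify i ~ j
  unify j ~ j
let r : forall. j -> j
  unify Bool ~ Bool
  unify Bool ~ Bool
  unify Bool -> d -> Bool ~ Bool -> k
  unify Bool ~ Bool
  unify d -> Bool ~ k
_ _ : d -> Bool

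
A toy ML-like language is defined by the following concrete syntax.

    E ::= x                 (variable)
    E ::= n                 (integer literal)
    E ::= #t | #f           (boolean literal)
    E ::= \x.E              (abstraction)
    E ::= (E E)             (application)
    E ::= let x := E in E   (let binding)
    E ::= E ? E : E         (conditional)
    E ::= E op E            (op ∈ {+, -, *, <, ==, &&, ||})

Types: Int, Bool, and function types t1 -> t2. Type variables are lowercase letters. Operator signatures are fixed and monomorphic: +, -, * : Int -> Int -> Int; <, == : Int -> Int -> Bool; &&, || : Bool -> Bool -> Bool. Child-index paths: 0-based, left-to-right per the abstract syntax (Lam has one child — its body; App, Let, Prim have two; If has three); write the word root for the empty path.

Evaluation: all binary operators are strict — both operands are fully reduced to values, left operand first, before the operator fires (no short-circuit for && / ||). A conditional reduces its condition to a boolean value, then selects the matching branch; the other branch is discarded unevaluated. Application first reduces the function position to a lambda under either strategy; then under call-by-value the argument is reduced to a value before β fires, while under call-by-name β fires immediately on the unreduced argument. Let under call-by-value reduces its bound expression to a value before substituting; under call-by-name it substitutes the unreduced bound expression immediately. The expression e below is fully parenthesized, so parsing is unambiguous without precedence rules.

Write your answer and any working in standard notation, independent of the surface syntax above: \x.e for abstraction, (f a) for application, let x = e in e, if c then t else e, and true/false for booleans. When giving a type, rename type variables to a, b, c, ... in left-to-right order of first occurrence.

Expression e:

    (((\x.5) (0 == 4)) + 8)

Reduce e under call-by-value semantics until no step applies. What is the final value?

Answer: 13

Working:
step 0: (((\x.5) (0 == 4)) + 8)
step 1: [delta@0.1] (((\x.5) false) + 8)
step 2: [beta@0] (5 + 8)
step 3: [delta@root] 13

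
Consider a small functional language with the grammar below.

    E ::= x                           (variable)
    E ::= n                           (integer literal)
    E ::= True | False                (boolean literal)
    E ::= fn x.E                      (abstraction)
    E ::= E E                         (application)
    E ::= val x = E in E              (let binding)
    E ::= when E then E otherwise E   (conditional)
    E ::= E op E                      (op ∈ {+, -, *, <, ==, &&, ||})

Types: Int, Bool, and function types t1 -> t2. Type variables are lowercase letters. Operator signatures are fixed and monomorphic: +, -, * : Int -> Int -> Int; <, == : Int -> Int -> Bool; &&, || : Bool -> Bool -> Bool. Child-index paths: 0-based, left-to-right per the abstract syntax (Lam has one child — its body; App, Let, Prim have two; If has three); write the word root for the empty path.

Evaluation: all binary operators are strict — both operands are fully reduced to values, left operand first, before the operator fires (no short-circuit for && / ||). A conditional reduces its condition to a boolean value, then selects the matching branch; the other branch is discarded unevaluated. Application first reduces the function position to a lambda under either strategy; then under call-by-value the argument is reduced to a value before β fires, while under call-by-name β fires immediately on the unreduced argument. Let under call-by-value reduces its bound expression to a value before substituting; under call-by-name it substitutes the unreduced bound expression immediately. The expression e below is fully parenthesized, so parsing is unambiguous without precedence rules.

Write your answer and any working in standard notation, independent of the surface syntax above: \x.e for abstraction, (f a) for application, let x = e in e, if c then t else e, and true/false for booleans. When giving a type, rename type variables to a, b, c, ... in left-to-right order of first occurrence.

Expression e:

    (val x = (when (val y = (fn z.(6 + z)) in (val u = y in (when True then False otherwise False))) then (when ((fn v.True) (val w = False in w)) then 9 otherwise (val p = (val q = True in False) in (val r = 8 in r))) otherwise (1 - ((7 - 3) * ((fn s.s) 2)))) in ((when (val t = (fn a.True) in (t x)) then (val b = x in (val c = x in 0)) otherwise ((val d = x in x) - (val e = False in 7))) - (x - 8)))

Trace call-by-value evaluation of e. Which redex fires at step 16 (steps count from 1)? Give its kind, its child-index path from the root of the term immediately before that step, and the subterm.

Answer: delta at root : (0 - -15)

Trace:
step 0: (let x = (if (let y = (\z.(6 + z)) in (let u = y in (if true then false else false))) then (if ((\v.true) (let w = false in w)) then 9 else (let p = (let q = true in false) in (let r = 8 in r))) else (1 - ((7 - 3) * ((\s.s) 2)))) in ((if (let t = (\a.true) in (t x)) then (let b = x in (let c = x in 0)) else ((let d = x in x) - (let e = false in 7))) - (x - 8)))
step 1: [let@0.0] (let x = (if (let u = (\z.(6 + z)) in (if true then false else false)) then (if ((\v.true) (let w = false in w)) then 9 else (let p = (let q = true in false) in (let r = 8 in r))) else (1 - ((7 - 3) * ((\s.s) 2)))) in ((if (let t = (\a.true) in (t x)) then (let b = x in (let c = x in 0)) else ((let d = x in x) - (let e = false in 7))) - (x - 8)))
step 2: [let@0.0] (let x = (if (if true then false else false) then (if ((\v.true) (let w = false in w)) then 9 else (let p = (let q = true in false) in (let r = 8 in r))) else (1 - ((7 - 3) * ((\s.s) 2)))) in ((if (let t = (\a.true) in (t x)) then (let b = x in (let c = x in 0)) else ((let d = x in x) - (let e = false in 7))) - (x - 8)))
step 3: [if@0.0] (let x = (if false then (if ((\v.true) (let w = false in w)) then 9 else (let p = (let q = true in false) in (let r = 8 in r))) else (1 - ((7 - 3) * ((\s.s) 2)))) in ((if (let t = (\a.true) in (t x)) then (let b = x in (let c = x in 0)) else ((let d = x in x) - (let e = false in 7))) - (x - 8)))
step 4: [if@0] (let x = (1 - ((7 - 3) * ((\s.s) 2))) in ((if (let t = (\a.true) in (t x)) then (let b = x in (let c = x in 0)) else ((let d = x in x) - (let e = false in 7))) - (x - 8)))
step 5: [delta@0.1.0] (let x = (1 - (4 * ((\s.s) 2))) in ((if (let t = (\a.true) in (t x)) then (let b = x in (let c = x in 0)) else ((let d = x in x) - (let e = false in 7))) - (x - 8)))
step 6: [beta@0.1.1] (let x = (1 - (4 * 2)) in ((if (let t = (\a.true) in (t x)) then (let b = x in (let c = x in 0)) else ((let d = x in x) - (let e = false in 7))) - (x - 8)))
step 7: [delta@0.1] (let x = (1 - 8) in ((if (let t = (\a.true) in (t x)) then (let b = x in (let c = x in 0)) else ((let d = x in x) - (let e = false in 7))) - (x - 8)))
step 8: [delta@0] (let x = -7 in ((if (let t = (\a.true) in (t x)) then (let b = x in (let c = x in 0)) else ((let d = x in x) - (let e = false in 7))) - (x - 8)))
step 9: [let@root] ((if (let t = (\a.true) in (t -7)) then (let b = -7 in (let c = -7 in 0)) else ((let d = -7 in -7) - (let e = false in 7))) - (-7 - 8))
step 10: [let@0.0] ((if ((\a.true) -7) then (let b = -7 in (let c = -7 in 0)) else ((let d = -7 in -7) - (let e = false in 7))) - (-7 - 8))
step 11: [beta@0.0] ((if true then (let b = -7 in (let c = -7 in 0)) else ((let d = -7 in -7) - (let e = false in 7))) - (-7 - 8))
step 12: [if@0] ((let b = -7 in (let c = -7 in 0)) - (-7 - 8))
step 13: [let@0] ((let c = -7 in 0) - (-7 - 8))
step 14: [let@0] (0 - (-7 - 8))
step 15: [delta@1] (0 - -15)
step 16: [delta@root] 15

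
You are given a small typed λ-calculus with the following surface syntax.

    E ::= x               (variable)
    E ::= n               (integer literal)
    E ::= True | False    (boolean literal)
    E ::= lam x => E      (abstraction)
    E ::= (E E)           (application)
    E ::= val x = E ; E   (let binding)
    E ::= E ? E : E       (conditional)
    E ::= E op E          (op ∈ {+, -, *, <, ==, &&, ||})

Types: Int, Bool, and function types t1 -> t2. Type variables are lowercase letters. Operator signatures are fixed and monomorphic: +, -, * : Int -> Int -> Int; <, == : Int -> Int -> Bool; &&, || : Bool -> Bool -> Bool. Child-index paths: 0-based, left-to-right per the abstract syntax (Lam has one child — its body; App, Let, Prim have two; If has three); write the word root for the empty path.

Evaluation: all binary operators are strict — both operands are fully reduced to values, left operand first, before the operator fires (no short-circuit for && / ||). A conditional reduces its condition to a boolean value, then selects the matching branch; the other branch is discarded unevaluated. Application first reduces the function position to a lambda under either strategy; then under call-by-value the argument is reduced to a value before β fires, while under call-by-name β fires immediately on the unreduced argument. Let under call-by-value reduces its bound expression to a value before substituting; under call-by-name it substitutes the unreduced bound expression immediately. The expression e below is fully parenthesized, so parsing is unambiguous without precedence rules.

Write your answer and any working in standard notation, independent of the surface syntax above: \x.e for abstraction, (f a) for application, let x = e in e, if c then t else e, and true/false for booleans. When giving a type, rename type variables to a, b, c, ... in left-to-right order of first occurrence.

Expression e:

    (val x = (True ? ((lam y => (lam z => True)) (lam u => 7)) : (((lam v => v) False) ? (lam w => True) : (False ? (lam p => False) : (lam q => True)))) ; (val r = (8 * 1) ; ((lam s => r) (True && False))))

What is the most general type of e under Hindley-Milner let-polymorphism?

Trace:
  unify Bool ~ Bool
\z._ : b -> Bool
\y._ : a -> b -> Bool
\u._ : c -> Int
  unify a -> b -> Bool ~ (c -> Int) -> d
  unify a ~ c -> Int
  unify b -> Bool ~ d
_ _ : b -> Bool
v : e
\v._ : e -> e
  unify e -> e ~ Bool -> f
  unify e ~ Bool
  unify Bool ~ f
_ _ : Bool
  unify Bool ~ Bool
\w._ : g -> Bool
  unify Bool ~ Bool
\p._ : h -> Bool
\q._ : i -> Bool
  unify h -> Bool ~ i -> Bool
  unify h ~ i
  unify Bool ~ Bool
  unify g -> Bool ~ i -> Bool
  unify g ~ i
  unify Bool ~ Bool
  unify b -> Bool ~ i -> Bool
  unify b ~ i
  unify Bool ~ Bool
let x : forall. i -> Bool
  unify Int ~ Int
  unify Int ~ Int
let r : Int
r : Int
\s._ : j -> Int
  unify Bool ~ Bool
  unify Bool ~ Bool
  unify j -> Int ~ Bool -> k
  unify j ~ Bool
  unify Int ~ k
_ _ : Int

Answer: Int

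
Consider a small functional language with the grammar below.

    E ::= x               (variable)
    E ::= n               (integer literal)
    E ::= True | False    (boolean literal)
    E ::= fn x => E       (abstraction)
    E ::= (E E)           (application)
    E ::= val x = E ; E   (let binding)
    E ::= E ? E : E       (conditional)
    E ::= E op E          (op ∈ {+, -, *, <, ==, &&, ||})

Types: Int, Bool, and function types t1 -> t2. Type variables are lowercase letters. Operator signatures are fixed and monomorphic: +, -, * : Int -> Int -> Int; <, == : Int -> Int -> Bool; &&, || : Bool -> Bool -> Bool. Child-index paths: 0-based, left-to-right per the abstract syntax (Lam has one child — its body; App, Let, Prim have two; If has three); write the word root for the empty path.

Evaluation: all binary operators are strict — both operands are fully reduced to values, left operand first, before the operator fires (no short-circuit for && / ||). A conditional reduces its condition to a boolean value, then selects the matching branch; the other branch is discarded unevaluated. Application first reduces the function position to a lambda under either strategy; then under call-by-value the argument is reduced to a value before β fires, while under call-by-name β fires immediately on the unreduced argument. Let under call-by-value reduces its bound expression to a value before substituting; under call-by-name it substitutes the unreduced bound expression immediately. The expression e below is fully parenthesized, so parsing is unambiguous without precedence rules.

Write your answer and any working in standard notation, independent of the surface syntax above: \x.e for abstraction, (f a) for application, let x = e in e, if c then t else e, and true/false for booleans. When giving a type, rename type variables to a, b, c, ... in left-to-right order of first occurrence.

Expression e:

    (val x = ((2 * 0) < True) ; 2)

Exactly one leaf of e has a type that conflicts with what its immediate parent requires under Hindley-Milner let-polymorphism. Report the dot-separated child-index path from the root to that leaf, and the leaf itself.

Working:
  unify Int ~ Int
  unify Int ~ Int
  unify Int ~ Int
  unify Bool ~ Int
  FAIL: mismatch Bool ~ Int

Answer: 0.1 : true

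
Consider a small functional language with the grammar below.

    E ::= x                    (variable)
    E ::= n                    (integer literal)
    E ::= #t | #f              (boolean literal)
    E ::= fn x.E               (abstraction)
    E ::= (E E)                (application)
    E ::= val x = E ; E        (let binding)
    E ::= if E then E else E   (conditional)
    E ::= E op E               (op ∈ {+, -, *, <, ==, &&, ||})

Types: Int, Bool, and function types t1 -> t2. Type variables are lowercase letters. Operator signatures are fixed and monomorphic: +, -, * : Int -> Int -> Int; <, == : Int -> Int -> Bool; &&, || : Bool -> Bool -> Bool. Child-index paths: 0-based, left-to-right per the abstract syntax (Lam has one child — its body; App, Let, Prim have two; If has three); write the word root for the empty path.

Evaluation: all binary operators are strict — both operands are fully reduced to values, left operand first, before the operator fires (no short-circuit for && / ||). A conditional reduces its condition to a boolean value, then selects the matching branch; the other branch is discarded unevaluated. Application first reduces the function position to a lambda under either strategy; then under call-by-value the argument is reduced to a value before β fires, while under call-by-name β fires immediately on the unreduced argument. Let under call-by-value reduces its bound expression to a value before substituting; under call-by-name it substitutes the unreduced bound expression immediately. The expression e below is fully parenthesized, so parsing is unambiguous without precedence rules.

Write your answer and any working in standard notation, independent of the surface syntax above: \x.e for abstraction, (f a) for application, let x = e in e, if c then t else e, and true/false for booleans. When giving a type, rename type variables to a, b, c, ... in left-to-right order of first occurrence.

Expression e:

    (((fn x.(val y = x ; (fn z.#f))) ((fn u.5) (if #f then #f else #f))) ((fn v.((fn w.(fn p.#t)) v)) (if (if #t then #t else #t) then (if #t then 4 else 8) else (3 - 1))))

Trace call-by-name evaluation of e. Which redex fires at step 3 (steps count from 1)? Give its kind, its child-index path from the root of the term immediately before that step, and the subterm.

Derivation:
step 0: (((\x.(let y = x in (\z.false))) ((\u.5) (if false then false else false))) ((\v.((\w.(\p.true)) v)) (if (if true then true else true) then (if true then 4 else 8) else (3 - 1))))
step 1: [beta@0] ((let y = ((\u.5) (if false then false else false)) in (\z.false)) ((\v.((\w.(\p.true)) v)) (if (if true then true else true) then (if true then 4 else 8) else (3 - 1))))
step 2: [let@0] ((\z.false) ((\v.((\w.(\p.true)) v)) (if (if true then true else true) then (if true then 4 else 8) else (3 - 1))))
step 3: [beta@root] false

Answer: beta at root : ((\z.false) ((\v.((\w.(\p.true)) v)) (if (if true then true else true) then (if true then 4 else 8) else (3 - 1))))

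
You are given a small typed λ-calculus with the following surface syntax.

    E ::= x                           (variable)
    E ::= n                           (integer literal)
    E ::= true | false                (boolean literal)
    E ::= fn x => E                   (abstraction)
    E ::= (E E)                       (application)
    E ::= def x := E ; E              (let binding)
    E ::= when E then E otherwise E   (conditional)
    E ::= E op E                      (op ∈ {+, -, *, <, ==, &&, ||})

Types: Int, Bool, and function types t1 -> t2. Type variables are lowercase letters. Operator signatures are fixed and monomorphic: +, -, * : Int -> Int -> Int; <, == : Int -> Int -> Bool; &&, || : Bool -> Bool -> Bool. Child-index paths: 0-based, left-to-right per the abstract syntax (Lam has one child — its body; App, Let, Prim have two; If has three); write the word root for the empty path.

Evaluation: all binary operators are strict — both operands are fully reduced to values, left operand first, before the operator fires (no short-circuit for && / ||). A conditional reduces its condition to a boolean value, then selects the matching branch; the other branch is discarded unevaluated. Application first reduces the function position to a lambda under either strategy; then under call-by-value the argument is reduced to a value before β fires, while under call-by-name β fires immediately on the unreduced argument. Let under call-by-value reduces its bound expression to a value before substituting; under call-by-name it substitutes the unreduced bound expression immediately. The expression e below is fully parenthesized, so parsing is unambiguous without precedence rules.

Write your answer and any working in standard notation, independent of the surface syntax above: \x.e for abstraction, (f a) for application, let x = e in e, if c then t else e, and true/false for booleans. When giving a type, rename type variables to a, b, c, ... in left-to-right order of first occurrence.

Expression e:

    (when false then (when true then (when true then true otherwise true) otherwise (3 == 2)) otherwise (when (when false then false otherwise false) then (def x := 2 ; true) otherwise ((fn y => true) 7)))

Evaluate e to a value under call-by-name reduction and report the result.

Answer: true

Derivation:
step 0: (if false then (if true then (if true then true else true) else (3 == 2)) else (if (if false then false else false) then (let x = 2 in true) else ((\y.true) 7)))
step 1: [if@root] (if (if false then false else false) then (let x = 2 in true) else ((\y.true) 7))
step 2: [if@0] (if false then (let x = 2 in true) else ((\y.true) 7))
step 3: [if@root] ((\y.true) 7)
step 4: [beta@root] true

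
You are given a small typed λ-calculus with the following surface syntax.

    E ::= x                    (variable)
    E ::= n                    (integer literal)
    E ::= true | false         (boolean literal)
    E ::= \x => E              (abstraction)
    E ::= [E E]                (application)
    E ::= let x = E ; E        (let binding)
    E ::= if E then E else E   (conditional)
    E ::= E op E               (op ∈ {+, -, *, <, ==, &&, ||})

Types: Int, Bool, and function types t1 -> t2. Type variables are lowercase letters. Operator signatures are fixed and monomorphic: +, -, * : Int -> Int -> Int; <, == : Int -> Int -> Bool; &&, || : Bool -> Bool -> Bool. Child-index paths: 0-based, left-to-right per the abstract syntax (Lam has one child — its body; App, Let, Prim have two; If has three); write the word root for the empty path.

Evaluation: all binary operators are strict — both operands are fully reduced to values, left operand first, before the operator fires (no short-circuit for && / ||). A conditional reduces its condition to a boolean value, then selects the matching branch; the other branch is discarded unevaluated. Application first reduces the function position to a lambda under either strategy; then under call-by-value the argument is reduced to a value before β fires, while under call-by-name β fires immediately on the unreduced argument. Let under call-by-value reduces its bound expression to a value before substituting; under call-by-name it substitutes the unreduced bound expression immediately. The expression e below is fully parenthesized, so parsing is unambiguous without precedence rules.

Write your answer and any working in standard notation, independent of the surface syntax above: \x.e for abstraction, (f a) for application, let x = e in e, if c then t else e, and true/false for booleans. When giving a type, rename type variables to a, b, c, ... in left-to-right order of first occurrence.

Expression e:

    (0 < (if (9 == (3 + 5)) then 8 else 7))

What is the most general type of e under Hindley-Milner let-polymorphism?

Answer: Bool

Derivation:
  unify Int ~ Int
  unify Int ~ Int
  unify Int ~ Int
  unify Int ~ Int
  unify Int ~ Int
  unify Bool ~ Bool
  unify Int ~ Int
  unify Int ~ Int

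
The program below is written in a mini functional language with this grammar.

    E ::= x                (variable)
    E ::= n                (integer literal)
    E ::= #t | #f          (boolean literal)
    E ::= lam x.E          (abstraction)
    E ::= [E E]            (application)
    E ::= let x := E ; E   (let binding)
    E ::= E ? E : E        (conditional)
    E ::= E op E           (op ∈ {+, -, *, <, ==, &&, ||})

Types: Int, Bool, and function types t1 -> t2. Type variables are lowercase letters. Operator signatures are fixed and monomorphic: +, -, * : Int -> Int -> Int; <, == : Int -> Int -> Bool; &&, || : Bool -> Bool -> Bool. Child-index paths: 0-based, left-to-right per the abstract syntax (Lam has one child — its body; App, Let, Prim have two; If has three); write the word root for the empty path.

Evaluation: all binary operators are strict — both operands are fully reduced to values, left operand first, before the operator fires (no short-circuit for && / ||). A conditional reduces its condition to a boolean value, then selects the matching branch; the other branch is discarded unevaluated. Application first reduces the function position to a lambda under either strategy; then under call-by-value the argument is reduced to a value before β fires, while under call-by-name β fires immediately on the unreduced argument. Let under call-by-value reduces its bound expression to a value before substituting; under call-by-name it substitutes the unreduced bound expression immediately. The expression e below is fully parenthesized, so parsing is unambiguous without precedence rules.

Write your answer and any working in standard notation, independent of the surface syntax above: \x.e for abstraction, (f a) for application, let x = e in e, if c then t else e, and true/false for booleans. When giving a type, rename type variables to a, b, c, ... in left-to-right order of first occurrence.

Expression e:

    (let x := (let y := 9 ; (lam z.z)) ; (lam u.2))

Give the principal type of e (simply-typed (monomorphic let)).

Trace:
let y : Int
z : a
\z._ : a -> a
let x : a -> a
\u._ : b -> Int

Answer: a -> Int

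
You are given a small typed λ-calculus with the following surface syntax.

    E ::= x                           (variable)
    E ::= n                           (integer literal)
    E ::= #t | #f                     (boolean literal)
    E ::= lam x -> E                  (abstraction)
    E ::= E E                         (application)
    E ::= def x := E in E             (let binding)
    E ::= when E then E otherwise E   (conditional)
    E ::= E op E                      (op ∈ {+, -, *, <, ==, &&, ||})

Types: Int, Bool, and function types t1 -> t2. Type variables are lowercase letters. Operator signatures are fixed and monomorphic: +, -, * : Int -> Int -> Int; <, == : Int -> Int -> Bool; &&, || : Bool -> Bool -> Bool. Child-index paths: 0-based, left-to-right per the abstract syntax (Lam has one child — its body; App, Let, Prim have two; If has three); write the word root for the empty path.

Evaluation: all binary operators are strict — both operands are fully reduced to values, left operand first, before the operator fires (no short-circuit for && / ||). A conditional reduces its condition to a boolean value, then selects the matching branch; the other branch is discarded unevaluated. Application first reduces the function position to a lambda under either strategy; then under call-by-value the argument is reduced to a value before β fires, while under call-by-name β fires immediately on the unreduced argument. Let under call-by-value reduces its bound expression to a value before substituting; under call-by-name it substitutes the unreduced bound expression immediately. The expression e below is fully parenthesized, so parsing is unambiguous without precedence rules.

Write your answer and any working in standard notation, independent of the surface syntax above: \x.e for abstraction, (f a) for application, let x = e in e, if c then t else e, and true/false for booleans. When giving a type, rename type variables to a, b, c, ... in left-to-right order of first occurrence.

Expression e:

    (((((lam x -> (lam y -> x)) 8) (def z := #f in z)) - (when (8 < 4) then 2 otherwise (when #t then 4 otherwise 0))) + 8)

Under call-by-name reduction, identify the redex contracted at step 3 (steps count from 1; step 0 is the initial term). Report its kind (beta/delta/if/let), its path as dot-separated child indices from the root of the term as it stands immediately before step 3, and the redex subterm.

Answer: delta at 0.1.0 : (8 < 4)

Working:
step 0: (((((\x.(\y.x)) 8) (let z = false in z)) - (if (8 < 4) then 2 else (if true then 4 else 0))) + 8)
step 1: [beta@0.0.0] ((((\y.8) (let z = false in z)) - (if (8 < 4) then 2 else (if true then 4 else 0))) + 8)
step 2: [beta@0.0] ((8 - (if (8 < 4) then 2 else (if true then 4 else 0))) + 8)
step 3: [delta@0.1.0] ((8 - (if false then 2 else (if true then 4 else 0))) + 8)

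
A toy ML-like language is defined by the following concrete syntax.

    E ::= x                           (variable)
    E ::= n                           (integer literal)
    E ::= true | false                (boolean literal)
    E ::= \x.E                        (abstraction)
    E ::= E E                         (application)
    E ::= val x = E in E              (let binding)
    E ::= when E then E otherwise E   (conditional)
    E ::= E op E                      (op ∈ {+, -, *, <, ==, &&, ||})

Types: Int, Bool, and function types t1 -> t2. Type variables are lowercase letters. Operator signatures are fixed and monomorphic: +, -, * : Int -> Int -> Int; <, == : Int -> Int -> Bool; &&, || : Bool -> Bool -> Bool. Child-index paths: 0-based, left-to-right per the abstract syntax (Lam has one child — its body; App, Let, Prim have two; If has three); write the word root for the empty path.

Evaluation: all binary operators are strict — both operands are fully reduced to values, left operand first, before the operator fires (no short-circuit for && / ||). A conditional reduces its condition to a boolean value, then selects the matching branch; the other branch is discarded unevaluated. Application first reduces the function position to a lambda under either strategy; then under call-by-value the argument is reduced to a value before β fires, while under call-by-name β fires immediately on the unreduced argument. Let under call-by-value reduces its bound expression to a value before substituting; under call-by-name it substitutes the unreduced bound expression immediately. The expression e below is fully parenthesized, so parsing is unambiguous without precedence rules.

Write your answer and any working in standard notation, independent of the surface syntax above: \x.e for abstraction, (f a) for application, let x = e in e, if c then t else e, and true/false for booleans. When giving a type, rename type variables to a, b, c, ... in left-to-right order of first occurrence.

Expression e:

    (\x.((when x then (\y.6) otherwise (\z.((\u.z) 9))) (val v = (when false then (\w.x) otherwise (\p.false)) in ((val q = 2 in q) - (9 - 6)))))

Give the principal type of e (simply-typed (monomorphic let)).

Derivation:
x : a
  unify a ~ Bool
\y._ : b -> Int
z : c
\u._ : d -> c
  unify d -> c ~ Int -> e
  unify d ~ Int
  unify c ~ e
_ _ : e
\z._ : e -> e
  unify b -> Int ~ e -> e
  unify b ~ e
  unify Int ~ e
  unify Bool ~ Bool
x : Bool
\w._ : f -> Bool
\p._ : g -> Bool
  unify f -> Bool ~ g -> Bool
  unify f ~ g
  unify Bool ~ Bool
let v : g -> Bool
let q : Int
q : Int
  unify Int ~ Int
  unify Int ~ Int
  unify Int ~ Int
  unify Int ~ Int
  unify Int -> Int ~ Int -> h
  unify Int ~ Int
  unify Int ~ h
_ _ : Int
\x._ : Bool -> Int

Answer: Bool -> Int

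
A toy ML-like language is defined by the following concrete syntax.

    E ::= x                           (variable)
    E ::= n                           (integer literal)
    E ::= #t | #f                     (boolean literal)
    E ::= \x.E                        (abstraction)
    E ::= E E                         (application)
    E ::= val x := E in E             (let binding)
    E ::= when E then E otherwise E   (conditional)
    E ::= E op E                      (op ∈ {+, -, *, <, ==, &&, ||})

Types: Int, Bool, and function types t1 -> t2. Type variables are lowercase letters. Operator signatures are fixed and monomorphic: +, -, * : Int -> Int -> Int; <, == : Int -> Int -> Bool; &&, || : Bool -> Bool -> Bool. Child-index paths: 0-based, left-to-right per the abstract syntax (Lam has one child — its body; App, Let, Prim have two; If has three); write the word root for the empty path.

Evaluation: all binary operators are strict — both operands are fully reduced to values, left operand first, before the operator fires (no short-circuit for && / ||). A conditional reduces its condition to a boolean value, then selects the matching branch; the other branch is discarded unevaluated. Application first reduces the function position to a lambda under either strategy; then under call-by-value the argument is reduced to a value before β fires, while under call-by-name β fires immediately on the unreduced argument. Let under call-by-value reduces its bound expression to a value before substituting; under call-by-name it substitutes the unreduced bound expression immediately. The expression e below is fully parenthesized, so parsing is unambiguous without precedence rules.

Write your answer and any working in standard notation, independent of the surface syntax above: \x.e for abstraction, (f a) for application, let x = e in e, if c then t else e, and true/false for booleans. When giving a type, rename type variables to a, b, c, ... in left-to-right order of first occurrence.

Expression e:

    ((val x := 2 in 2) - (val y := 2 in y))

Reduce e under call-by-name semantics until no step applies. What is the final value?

Answer: 0

Trace:
step 0: ((let x = 2 in 2) - (let y = 2 in y))
step 1: [let@0] (2 - (let y = 2 in y))
step 2: [let@1] (2 - 2)
step 3: [delta@root] 0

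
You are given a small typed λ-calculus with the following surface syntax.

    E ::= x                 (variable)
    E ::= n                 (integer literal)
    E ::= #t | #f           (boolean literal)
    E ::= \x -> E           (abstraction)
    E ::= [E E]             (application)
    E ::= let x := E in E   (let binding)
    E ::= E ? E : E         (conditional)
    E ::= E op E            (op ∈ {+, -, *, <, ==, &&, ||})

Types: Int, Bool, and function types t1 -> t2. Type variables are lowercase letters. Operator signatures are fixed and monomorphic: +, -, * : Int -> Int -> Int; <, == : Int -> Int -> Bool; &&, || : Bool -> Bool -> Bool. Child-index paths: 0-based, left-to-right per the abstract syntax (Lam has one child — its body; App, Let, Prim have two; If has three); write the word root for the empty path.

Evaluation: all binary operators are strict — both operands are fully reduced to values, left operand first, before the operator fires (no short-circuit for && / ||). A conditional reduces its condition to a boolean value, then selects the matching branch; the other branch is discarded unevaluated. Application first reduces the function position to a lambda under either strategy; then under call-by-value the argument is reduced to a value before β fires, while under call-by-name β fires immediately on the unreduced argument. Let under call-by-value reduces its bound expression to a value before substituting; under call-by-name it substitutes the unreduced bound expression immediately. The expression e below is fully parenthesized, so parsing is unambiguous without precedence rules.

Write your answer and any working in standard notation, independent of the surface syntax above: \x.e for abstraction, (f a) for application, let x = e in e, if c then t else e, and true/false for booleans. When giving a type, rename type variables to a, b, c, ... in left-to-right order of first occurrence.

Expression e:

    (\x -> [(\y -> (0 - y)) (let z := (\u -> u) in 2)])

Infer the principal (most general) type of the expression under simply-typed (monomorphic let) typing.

Answer: a -> Int

Working:
  unify Int ~ Int
y : b
  unify b ~ Int
\y._ : Int -> Int
u : c
\u._ : c -> c
let z : c -> c
  unify Int -> Int ~ Int -> d
  unify Int ~ Int
  unify Int ~ d
_ _ : Int
\x._ : a -> Int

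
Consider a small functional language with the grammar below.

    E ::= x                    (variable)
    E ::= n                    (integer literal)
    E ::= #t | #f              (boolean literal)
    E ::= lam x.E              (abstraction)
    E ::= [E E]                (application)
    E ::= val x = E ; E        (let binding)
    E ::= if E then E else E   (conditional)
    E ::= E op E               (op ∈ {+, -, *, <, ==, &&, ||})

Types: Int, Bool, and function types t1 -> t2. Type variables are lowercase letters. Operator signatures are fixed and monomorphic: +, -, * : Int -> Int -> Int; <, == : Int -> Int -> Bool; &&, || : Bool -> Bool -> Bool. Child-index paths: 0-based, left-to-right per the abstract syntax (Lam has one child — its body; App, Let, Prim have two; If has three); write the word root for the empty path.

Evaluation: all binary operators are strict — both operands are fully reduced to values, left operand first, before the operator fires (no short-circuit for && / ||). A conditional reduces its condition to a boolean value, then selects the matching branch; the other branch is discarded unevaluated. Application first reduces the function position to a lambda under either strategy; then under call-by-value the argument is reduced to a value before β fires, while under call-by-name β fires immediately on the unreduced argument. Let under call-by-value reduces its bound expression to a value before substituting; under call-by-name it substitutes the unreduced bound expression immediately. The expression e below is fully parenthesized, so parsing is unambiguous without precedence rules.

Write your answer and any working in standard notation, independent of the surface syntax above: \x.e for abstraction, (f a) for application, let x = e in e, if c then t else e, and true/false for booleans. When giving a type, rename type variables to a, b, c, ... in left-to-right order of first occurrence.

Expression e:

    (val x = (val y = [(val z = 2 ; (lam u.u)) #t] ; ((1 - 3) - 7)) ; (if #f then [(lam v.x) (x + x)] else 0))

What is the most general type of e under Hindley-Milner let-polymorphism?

Answer: Int

Derivation:
let z : Int
u : a
\u._ : a -> a
  unify a -> a ~ Bool -> b
  unify a ~ Bool
  unify Bool ~ b
_ _ : Bool
let y : Bool
  unify Int ~ Int
  unify Int ~ Int
  unify Int ~ Int
  unify Int ~ Int
let x : Int
  unify Bool ~ Bool
x : Int
\v._ : c -> Int
x : Int
  unify Int ~ Int
x : Int
  unify Int ~ Int
  unify c -> Int ~ Int -> d
  unify c ~ Int
  unify Int ~ d
_ _ : Int
  unify Int ~ Int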